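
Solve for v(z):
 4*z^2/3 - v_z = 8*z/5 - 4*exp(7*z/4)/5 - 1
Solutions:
 v(z) = C1 + 4*z^3/9 - 4*z^2/5 + z + 16*exp(7*z/4)/35


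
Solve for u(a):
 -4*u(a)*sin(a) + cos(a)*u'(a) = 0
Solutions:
 u(a) = C1/cos(a)^4


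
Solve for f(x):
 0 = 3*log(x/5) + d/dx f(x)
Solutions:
 f(x) = C1 - 3*x*log(x) + 3*x + x*log(125)


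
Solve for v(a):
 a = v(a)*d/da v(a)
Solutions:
 v(a) = -sqrt(C1 + a^2)
 v(a) = sqrt(C1 + a^2)


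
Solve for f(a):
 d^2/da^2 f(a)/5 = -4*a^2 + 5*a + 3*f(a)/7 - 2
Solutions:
 f(a) = C1*exp(-sqrt(105)*a/7) + C2*exp(sqrt(105)*a/7) + 28*a^2/3 - 35*a/3 + 602/45


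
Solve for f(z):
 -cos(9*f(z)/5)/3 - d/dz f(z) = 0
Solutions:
 z/3 - 5*log(sin(9*f(z)/5) - 1)/18 + 5*log(sin(9*f(z)/5) + 1)/18 = C1


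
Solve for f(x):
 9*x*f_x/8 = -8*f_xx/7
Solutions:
 f(x) = C1 + C2*erf(3*sqrt(14)*x/16)


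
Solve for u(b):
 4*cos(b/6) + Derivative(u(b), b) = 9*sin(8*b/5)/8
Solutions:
 u(b) = C1 - 24*sin(b/6) - 45*cos(8*b/5)/64


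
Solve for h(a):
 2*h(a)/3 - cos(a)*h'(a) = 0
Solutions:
 h(a) = C1*(sin(a) + 1)^(1/3)/(sin(a) - 1)^(1/3)


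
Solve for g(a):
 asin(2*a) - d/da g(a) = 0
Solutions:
 g(a) = C1 + a*asin(2*a) + sqrt(1 - 4*a^2)/2


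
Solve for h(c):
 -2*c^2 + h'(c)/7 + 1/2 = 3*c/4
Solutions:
 h(c) = C1 + 14*c^3/3 + 21*c^2/8 - 7*c/2


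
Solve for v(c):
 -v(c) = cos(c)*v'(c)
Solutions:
 v(c) = C1*sqrt(sin(c) - 1)/sqrt(sin(c) + 1)


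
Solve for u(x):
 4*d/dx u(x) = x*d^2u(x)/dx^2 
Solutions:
 u(x) = C1 + C2*x^5


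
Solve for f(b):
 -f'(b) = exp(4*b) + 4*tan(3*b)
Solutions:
 f(b) = C1 - exp(4*b)/4 + 4*log(cos(3*b))/3


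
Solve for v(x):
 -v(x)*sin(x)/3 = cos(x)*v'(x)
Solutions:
 v(x) = C1*cos(x)^(1/3)


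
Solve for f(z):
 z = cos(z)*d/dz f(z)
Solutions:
 f(z) = C1 + Integral(z/cos(z), z)


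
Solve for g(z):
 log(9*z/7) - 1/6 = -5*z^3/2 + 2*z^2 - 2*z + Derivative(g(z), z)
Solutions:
 g(z) = C1 + 5*z^4/8 - 2*z^3/3 + z^2 + z*log(z) - 7*z/6 + z*log(9/7)


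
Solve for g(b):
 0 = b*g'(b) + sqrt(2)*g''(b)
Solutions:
 g(b) = C1 + C2*erf(2^(1/4)*b/2)


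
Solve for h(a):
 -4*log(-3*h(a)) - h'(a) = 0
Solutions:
 Integral(1/(log(-_y) + log(3)), (_y, h(a)))/4 = C1 - a


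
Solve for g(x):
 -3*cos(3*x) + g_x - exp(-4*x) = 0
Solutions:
 g(x) = C1 + sin(3*x) - exp(-4*x)/4


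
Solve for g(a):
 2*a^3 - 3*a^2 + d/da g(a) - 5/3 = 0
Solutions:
 g(a) = C1 - a^4/2 + a^3 + 5*a/3


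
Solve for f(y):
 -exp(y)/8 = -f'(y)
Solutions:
 f(y) = C1 + exp(y)/8


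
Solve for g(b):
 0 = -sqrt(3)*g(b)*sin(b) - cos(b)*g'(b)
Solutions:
 g(b) = C1*cos(b)^(sqrt(3))


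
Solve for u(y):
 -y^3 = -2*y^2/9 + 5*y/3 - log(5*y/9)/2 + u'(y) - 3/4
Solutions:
 u(y) = C1 - y^4/4 + 2*y^3/27 - 5*y^2/6 + y*log(y)/2 + y*log(sqrt(5)/3) + y/4


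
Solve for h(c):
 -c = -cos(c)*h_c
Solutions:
 h(c) = C1 + Integral(c/cos(c), c)


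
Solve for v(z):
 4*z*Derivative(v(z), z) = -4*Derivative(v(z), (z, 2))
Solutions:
 v(z) = C1 + C2*erf(sqrt(2)*z/2)


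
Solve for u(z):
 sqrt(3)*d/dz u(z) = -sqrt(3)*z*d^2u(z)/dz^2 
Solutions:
 u(z) = C1 + C2*log(z)


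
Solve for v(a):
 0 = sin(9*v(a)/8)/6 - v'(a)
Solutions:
 -a/6 + 4*log(cos(9*v(a)/8) - 1)/9 - 4*log(cos(9*v(a)/8) + 1)/9 = C1


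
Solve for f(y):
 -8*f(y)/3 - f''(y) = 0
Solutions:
 f(y) = C1*sin(2*sqrt(6)*y/3) + C2*cos(2*sqrt(6)*y/3)


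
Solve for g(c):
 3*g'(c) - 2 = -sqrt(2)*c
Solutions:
 g(c) = C1 - sqrt(2)*c^2/6 + 2*c/3


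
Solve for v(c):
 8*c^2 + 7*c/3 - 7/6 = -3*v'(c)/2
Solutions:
 v(c) = C1 - 16*c^3/9 - 7*c^2/9 + 7*c/9


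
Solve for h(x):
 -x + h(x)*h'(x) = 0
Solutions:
 h(x) = -sqrt(C1 + x^2)
 h(x) = sqrt(C1 + x^2)


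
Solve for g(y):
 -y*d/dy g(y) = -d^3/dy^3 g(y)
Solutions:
 g(y) = C1 + Integral(C2*airyai(y) + C3*airybi(y), y)


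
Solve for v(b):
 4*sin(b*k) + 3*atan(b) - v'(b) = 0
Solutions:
 v(b) = C1 + 3*b*atan(b) + 4*Piecewise((-cos(b*k)/k, Ne(k, 0)), (0, True)) - 3*log(b^2 + 1)/2


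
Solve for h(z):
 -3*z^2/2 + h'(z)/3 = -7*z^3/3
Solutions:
 h(z) = C1 - 7*z^4/4 + 3*z^3/2


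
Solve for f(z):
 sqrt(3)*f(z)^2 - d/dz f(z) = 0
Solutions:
 f(z) = -1/(C1 + sqrt(3)*z)


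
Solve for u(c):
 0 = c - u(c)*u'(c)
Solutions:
 u(c) = -sqrt(C1 + c^2)
 u(c) = sqrt(C1 + c^2)


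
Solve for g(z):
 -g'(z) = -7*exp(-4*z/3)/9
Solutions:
 g(z) = C1 - 7*exp(-4*z/3)/12


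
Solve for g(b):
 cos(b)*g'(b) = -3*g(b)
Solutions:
 g(b) = C1*(sin(b) - 1)^(3/2)/(sin(b) + 1)^(3/2)


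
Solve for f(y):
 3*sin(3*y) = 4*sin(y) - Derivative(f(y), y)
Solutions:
 f(y) = C1 - 4*cos(y) + cos(3*y)


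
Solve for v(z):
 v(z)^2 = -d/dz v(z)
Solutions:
 v(z) = 1/(C1 + z)


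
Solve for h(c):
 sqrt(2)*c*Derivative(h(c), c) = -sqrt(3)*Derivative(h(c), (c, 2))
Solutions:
 h(c) = C1 + C2*erf(6^(3/4)*c/6)


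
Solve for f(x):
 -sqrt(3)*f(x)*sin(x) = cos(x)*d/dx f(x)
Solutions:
 f(x) = C1*cos(x)^(sqrt(3))


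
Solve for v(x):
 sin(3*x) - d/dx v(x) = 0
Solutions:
 v(x) = C1 - cos(3*x)/3


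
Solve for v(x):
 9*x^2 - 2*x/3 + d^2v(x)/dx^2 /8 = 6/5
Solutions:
 v(x) = C1 + C2*x - 6*x^4 + 8*x^3/9 + 24*x^2/5


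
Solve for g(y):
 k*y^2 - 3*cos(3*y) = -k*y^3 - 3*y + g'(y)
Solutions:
 g(y) = C1 + k*y^4/4 + k*y^3/3 + 3*y^2/2 - sin(3*y)


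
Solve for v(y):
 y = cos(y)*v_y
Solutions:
 v(y) = C1 + Integral(y/cos(y), y)


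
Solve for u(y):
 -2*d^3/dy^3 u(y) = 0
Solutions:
 u(y) = C1 + C2*y + C3*y^2


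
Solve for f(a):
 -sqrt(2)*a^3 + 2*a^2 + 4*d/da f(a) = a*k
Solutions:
 f(a) = C1 + sqrt(2)*a^4/16 - a^3/6 + a^2*k/8


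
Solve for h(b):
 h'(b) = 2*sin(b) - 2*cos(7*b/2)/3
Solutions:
 h(b) = C1 - 4*sin(7*b/2)/21 - 2*cos(b)


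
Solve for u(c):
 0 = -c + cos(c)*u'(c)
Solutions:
 u(c) = C1 + Integral(c/cos(c), c)


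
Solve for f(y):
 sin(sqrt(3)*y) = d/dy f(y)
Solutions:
 f(y) = C1 - sqrt(3)*cos(sqrt(3)*y)/3


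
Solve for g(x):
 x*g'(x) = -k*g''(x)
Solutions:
 g(x) = C1 + C2*sqrt(k)*erf(sqrt(2)*x*sqrt(1/k)/2)


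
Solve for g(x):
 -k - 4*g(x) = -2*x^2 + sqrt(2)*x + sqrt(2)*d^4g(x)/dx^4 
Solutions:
 g(x) = -k/4 + x^2/2 - sqrt(2)*x/4 + (C1*sin(2^(7/8)*x/2) + C2*cos(2^(7/8)*x/2))*exp(-2^(7/8)*x/2) + (C3*sin(2^(7/8)*x/2) + C4*cos(2^(7/8)*x/2))*exp(2^(7/8)*x/2)


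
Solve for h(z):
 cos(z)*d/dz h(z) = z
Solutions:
 h(z) = C1 + Integral(z/cos(z), z)


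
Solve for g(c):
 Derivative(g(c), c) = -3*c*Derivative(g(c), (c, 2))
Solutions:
 g(c) = C1 + C2*c^(2/3)


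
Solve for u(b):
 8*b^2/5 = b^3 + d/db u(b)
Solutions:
 u(b) = C1 - b^4/4 + 8*b^3/15


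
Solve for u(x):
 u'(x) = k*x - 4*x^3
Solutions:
 u(x) = C1 + k*x^2/2 - x^4


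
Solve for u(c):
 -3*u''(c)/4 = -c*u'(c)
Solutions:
 u(c) = C1 + C2*erfi(sqrt(6)*c/3)


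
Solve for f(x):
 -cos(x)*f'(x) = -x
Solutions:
 f(x) = C1 + Integral(x/cos(x), x)


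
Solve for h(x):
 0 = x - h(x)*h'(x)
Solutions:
 h(x) = -sqrt(C1 + x^2)
 h(x) = sqrt(C1 + x^2)


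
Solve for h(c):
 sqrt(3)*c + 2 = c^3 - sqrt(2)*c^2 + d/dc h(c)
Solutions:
 h(c) = C1 - c^4/4 + sqrt(2)*c^3/3 + sqrt(3)*c^2/2 + 2*c


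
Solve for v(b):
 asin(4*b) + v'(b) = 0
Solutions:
 v(b) = C1 - b*asin(4*b) - sqrt(1 - 16*b^2)/4


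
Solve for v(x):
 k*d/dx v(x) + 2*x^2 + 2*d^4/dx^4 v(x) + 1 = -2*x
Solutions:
 v(x) = C1 + C2*exp(2^(2/3)*x*(-k)^(1/3)/2) + C3*exp(2^(2/3)*x*(-k)^(1/3)*(-1 + sqrt(3)*I)/4) + C4*exp(-2^(2/3)*x*(-k)^(1/3)*(1 + sqrt(3)*I)/4) - 2*x^3/(3*k) - x^2/k - x/k


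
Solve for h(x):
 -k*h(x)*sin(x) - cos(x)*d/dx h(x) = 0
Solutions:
 h(x) = C1*exp(k*log(cos(x)))


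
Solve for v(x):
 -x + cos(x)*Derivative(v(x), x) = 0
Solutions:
 v(x) = C1 + Integral(x/cos(x), x)


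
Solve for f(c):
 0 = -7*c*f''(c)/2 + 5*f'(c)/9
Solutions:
 f(c) = C1 + C2*c^(73/63)


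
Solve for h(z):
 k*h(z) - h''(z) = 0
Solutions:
 h(z) = C1*exp(-sqrt(k)*z) + C2*exp(sqrt(k)*z)


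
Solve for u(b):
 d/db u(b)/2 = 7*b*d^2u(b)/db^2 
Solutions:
 u(b) = C1 + C2*b^(15/14)


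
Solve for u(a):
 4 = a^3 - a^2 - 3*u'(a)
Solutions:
 u(a) = C1 + a^4/12 - a^3/9 - 4*a/3


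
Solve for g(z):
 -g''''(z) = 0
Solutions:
 g(z) = C1 + C2*z + C3*z^2 + C4*z^3


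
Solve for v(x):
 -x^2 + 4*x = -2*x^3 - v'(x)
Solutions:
 v(x) = C1 - x^4/2 + x^3/3 - 2*x^2


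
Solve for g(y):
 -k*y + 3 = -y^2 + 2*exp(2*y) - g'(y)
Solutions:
 g(y) = C1 + k*y^2/2 - y^3/3 - 3*y + exp(2*y)


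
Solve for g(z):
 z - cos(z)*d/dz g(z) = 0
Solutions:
 g(z) = C1 + Integral(z/cos(z), z)


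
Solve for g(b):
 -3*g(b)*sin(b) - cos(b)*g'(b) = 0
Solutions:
 g(b) = C1*cos(b)^3


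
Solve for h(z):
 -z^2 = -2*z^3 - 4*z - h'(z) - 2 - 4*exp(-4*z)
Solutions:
 h(z) = C1 - z^4/2 + z^3/3 - 2*z^2 - 2*z + exp(-4*z)


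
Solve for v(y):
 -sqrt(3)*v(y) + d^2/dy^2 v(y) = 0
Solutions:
 v(y) = C1*exp(-3^(1/4)*y) + C2*exp(3^(1/4)*y)


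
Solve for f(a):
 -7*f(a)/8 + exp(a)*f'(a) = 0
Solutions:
 f(a) = C1*exp(-7*exp(-a)/8)


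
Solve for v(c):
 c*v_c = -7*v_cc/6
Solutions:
 v(c) = C1 + C2*erf(sqrt(21)*c/7)


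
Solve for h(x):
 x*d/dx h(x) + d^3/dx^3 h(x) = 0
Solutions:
 h(x) = C1 + Integral(C2*airyai(-x) + C3*airybi(-x), x)


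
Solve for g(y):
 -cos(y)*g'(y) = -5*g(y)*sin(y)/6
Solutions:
 g(y) = C1/cos(y)^(5/6)


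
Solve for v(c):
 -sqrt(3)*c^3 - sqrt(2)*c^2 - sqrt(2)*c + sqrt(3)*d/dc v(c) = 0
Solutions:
 v(c) = C1 + c^4/4 + sqrt(6)*c^3/9 + sqrt(6)*c^2/6


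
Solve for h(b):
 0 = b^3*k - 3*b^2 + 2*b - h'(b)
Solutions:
 h(b) = C1 + b^4*k/4 - b^3 + b^2


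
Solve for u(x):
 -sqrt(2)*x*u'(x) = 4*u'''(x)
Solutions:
 u(x) = C1 + Integral(C2*airyai(-sqrt(2)*x/2) + C3*airybi(-sqrt(2)*x/2), x)


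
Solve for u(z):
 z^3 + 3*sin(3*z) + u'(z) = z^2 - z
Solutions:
 u(z) = C1 - z^4/4 + z^3/3 - z^2/2 + cos(3*z)


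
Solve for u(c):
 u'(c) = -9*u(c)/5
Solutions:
 u(c) = C1*exp(-9*c/5)


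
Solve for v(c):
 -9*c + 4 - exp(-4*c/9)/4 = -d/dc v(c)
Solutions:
 v(c) = C1 + 9*c^2/2 - 4*c - 9*exp(-4*c/9)/16


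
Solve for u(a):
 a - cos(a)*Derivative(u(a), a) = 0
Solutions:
 u(a) = C1 + Integral(a/cos(a), a)


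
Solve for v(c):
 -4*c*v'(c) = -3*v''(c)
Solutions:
 v(c) = C1 + C2*erfi(sqrt(6)*c/3)


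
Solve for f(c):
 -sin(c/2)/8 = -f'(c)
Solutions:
 f(c) = C1 - cos(c/2)/4


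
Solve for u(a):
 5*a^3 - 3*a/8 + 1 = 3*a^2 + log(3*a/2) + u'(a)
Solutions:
 u(a) = C1 + 5*a^4/4 - a^3 - 3*a^2/16 - a*log(a) + a*log(2/3) + 2*a


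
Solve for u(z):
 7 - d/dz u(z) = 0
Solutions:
 u(z) = C1 + 7*z


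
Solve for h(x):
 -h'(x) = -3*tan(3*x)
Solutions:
 h(x) = C1 - log(cos(3*x))


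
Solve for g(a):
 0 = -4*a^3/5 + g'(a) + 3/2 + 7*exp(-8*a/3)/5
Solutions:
 g(a) = C1 + a^4/5 - 3*a/2 + 21*exp(-8*a/3)/40


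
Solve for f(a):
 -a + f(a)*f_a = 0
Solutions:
 f(a) = -sqrt(C1 + a^2)
 f(a) = sqrt(C1 + a^2)


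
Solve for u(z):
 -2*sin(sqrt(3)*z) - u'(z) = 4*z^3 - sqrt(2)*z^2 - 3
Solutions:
 u(z) = C1 - z^4 + sqrt(2)*z^3/3 + 3*z + 2*sqrt(3)*cos(sqrt(3)*z)/3


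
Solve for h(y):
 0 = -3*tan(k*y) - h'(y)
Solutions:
 h(y) = C1 - 3*Piecewise((-log(cos(k*y))/k, Ne(k, 0)), (0, True))


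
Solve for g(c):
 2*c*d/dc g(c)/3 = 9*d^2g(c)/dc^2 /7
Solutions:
 g(c) = C1 + C2*erfi(sqrt(21)*c/9)


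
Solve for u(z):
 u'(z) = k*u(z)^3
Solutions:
 u(z) = -sqrt(2)*sqrt(-1/(C1 + k*z))/2
 u(z) = sqrt(2)*sqrt(-1/(C1 + k*z))/2


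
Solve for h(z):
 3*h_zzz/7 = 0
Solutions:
 h(z) = C1 + C2*z + C3*z^2


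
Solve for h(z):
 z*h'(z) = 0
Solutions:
 h(z) = C1


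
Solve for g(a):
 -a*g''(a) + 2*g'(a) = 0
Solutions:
 g(a) = C1 + C2*a^3


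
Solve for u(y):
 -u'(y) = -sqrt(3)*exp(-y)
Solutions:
 u(y) = C1 - sqrt(3)*exp(-y)


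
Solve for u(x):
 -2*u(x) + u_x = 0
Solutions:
 u(x) = C1*exp(2*x)


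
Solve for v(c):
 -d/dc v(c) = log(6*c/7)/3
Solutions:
 v(c) = C1 - c*log(c)/3 - c*log(6)/3 + c/3 + c*log(7)/3


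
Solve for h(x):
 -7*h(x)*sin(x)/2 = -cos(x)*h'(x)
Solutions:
 h(x) = C1/cos(x)^(7/2)


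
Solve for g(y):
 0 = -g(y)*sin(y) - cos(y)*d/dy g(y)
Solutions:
 g(y) = C1*cos(y)


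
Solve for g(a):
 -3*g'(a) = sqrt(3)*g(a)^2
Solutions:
 g(a) = 3/(C1 + sqrt(3)*a)


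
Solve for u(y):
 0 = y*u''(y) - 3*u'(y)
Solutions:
 u(y) = C1 + C2*y^4


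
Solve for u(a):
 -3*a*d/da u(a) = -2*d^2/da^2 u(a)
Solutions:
 u(a) = C1 + C2*erfi(sqrt(3)*a/2)


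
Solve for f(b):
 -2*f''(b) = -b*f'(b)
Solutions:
 f(b) = C1 + C2*erfi(b/2)


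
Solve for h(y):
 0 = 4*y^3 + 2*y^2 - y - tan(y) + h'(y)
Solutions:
 h(y) = C1 - y^4 - 2*y^3/3 + y^2/2 - log(cos(y))


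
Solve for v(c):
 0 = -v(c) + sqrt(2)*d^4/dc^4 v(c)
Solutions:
 v(c) = C1*exp(-2^(7/8)*c/2) + C2*exp(2^(7/8)*c/2) + C3*sin(2^(7/8)*c/2) + C4*cos(2^(7/8)*c/2)


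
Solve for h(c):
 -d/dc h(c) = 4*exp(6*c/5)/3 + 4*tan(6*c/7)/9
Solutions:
 h(c) = C1 - 10*exp(6*c/5)/9 + 14*log(cos(6*c/7))/27


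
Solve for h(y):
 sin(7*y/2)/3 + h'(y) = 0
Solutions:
 h(y) = C1 + 2*cos(7*y/2)/21


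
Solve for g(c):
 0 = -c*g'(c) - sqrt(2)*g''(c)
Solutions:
 g(c) = C1 + C2*erf(2^(1/4)*c/2)


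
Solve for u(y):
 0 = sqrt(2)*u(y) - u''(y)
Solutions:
 u(y) = C1*exp(-2^(1/4)*y) + C2*exp(2^(1/4)*y)


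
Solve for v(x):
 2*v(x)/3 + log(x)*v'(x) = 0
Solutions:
 v(x) = C1*exp(-2*li(x)/3)


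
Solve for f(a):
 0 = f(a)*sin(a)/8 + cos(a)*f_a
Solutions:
 f(a) = C1*cos(a)^(1/8)


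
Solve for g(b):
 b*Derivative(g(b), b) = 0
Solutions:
 g(b) = C1


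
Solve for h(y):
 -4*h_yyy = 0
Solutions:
 h(y) = C1 + C2*y + C3*y^2


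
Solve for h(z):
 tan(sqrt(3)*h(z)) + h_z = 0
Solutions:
 h(z) = sqrt(3)*(pi - asin(C1*exp(-sqrt(3)*z)))/3
 h(z) = sqrt(3)*asin(C1*exp(-sqrt(3)*z))/3


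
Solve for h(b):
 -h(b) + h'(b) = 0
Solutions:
 h(b) = C1*exp(b)


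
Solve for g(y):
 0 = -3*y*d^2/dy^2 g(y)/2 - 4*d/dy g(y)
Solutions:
 g(y) = C1 + C2/y^(5/3)


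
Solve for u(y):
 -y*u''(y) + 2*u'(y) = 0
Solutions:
 u(y) = C1 + C2*y^3


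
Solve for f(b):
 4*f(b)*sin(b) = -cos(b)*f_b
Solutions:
 f(b) = C1*cos(b)^4


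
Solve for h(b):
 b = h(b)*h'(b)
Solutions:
 h(b) = -sqrt(C1 + b^2)
 h(b) = sqrt(C1 + b^2)


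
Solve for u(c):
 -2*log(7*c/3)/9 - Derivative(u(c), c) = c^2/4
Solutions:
 u(c) = C1 - c^3/12 - 2*c*log(c)/9 - 2*c*log(7)/9 + 2*c/9 + 2*c*log(3)/9


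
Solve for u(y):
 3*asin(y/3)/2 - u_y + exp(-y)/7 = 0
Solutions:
 u(y) = C1 + 3*y*asin(y/3)/2 + 3*sqrt(9 - y^2)/2 - exp(-y)/7


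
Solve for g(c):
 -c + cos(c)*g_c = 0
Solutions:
 g(c) = C1 + Integral(c/cos(c), c)


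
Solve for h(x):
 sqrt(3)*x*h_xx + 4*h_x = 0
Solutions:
 h(x) = C1 + C2*x^(1 - 4*sqrt(3)/3)


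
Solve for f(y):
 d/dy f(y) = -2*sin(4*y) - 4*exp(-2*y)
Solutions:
 f(y) = C1 + cos(4*y)/2 + 2*exp(-2*y)


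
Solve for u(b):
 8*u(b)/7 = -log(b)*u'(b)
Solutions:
 u(b) = C1*exp(-8*li(b)/7)


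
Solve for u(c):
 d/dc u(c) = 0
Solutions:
 u(c) = C1


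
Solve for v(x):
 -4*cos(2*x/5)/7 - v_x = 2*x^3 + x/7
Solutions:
 v(x) = C1 - x^4/2 - x^2/14 - 10*sin(2*x/5)/7


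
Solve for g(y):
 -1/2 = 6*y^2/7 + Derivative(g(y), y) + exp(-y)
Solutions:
 g(y) = C1 - 2*y^3/7 - y/2 + exp(-y)


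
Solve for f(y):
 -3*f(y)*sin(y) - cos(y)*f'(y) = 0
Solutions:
 f(y) = C1*cos(y)^3


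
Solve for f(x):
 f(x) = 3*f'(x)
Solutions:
 f(x) = C1*exp(x/3)


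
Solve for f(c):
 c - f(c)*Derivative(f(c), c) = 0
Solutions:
 f(c) = -sqrt(C1 + c^2)
 f(c) = sqrt(C1 + c^2)


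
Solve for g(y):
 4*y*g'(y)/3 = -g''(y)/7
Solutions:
 g(y) = C1 + C2*erf(sqrt(42)*y/3)


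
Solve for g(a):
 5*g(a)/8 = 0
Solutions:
 g(a) = 0


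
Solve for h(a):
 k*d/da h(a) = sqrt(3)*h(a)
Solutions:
 h(a) = C1*exp(sqrt(3)*a/k)


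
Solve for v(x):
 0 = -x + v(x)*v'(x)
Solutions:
 v(x) = -sqrt(C1 + x^2)
 v(x) = sqrt(C1 + x^2)


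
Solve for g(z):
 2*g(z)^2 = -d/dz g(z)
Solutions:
 g(z) = 1/(C1 + 2*z)


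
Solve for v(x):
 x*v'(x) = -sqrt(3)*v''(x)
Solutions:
 v(x) = C1 + C2*erf(sqrt(2)*3^(3/4)*x/6)


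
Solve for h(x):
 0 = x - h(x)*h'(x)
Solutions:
 h(x) = -sqrt(C1 + x^2)
 h(x) = sqrt(C1 + x^2)


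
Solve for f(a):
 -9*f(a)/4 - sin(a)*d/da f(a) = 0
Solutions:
 f(a) = C1*(cos(a) + 1)^(9/8)/(cos(a) - 1)^(9/8)


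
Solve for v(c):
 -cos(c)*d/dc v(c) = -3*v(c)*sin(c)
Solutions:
 v(c) = C1/cos(c)^3


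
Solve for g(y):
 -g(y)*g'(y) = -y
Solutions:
 g(y) = -sqrt(C1 + y^2)
 g(y) = sqrt(C1 + y^2)


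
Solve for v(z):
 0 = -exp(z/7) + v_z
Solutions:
 v(z) = C1 + 7*exp(z/7)


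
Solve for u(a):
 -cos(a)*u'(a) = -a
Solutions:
 u(a) = C1 + Integral(a/cos(a), a)


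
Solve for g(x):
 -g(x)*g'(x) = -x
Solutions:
 g(x) = -sqrt(C1 + x^2)
 g(x) = sqrt(C1 + x^2)


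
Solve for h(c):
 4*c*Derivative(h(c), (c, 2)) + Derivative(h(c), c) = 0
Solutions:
 h(c) = C1 + C2*c^(3/4)


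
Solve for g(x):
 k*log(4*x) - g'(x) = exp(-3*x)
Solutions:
 g(x) = C1 + k*x*log(x) + k*x*(-1 + 2*log(2)) + exp(-3*x)/3


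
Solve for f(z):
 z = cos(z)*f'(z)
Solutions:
 f(z) = C1 + Integral(z/cos(z), z)


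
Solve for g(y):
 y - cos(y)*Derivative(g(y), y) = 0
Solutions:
 g(y) = C1 + Integral(y/cos(y), y)


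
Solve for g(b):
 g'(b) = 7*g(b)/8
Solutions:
 g(b) = C1*exp(7*b/8)


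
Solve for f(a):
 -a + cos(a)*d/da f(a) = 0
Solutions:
 f(a) = C1 + Integral(a/cos(a), a)


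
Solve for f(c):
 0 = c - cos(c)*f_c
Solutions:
 f(c) = C1 + Integral(c/cos(c), c)


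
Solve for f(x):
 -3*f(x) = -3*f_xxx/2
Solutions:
 f(x) = C3*exp(2^(1/3)*x) + (C1*sin(2^(1/3)*sqrt(3)*x/2) + C2*cos(2^(1/3)*sqrt(3)*x/2))*exp(-2^(1/3)*x/2)


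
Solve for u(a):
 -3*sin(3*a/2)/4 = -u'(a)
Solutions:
 u(a) = C1 - cos(3*a/2)/2


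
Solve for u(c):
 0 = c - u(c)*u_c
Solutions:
 u(c) = -sqrt(C1 + c^2)
 u(c) = sqrt(C1 + c^2)


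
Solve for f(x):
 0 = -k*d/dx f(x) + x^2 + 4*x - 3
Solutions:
 f(x) = C1 + x^3/(3*k) + 2*x^2/k - 3*x/k


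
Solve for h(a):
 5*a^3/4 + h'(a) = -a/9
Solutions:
 h(a) = C1 - 5*a^4/16 - a^2/18


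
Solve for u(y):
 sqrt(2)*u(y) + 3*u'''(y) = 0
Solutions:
 u(y) = C3*exp(-2^(1/6)*3^(2/3)*y/3) + (C1*sin(6^(1/6)*y/2) + C2*cos(6^(1/6)*y/2))*exp(2^(1/6)*3^(2/3)*y/6)


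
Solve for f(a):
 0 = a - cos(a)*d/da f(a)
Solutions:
 f(a) = C1 + Integral(a/cos(a), a)


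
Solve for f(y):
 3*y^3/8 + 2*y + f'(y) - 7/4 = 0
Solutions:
 f(y) = C1 - 3*y^4/32 - y^2 + 7*y/4


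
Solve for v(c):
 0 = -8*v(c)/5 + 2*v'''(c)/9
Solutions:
 v(c) = C3*exp(30^(2/3)*c/5) + (C1*sin(3*10^(2/3)*3^(1/6)*c/10) + C2*cos(3*10^(2/3)*3^(1/6)*c/10))*exp(-30^(2/3)*c/10)


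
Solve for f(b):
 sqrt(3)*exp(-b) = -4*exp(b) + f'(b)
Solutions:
 f(b) = C1 + 4*exp(b) - sqrt(3)*exp(-b)


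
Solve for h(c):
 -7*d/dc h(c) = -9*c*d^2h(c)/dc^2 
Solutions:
 h(c) = C1 + C2*c^(16/9)


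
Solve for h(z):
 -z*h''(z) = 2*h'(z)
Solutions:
 h(z) = C1 + C2/z


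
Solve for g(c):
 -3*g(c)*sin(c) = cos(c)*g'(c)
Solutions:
 g(c) = C1*cos(c)^3


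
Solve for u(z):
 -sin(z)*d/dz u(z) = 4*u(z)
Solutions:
 u(z) = C1*(cos(z)^2 + 2*cos(z) + 1)/(cos(z)^2 - 2*cos(z) + 1)


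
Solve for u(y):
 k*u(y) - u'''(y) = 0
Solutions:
 u(y) = C1*exp(k^(1/3)*y) + C2*exp(k^(1/3)*y*(-1 + sqrt(3)*I)/2) + C3*exp(-k^(1/3)*y*(1 + sqrt(3)*I)/2)


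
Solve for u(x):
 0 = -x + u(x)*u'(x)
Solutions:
 u(x) = -sqrt(C1 + x^2)
 u(x) = sqrt(C1 + x^2)


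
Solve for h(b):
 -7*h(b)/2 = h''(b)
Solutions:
 h(b) = C1*sin(sqrt(14)*b/2) + C2*cos(sqrt(14)*b/2)


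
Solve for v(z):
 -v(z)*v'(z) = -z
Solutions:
 v(z) = -sqrt(C1 + z^2)
 v(z) = sqrt(C1 + z^2)


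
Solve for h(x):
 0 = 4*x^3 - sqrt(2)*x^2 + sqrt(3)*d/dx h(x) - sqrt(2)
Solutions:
 h(x) = C1 - sqrt(3)*x^4/3 + sqrt(6)*x^3/9 + sqrt(6)*x/3


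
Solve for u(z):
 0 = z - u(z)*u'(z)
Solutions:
 u(z) = -sqrt(C1 + z^2)
 u(z) = sqrt(C1 + z^2)


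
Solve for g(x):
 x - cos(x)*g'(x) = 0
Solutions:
 g(x) = C1 + Integral(x/cos(x), x)


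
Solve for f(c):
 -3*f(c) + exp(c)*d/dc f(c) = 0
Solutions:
 f(c) = C1*exp(-3*exp(-c))


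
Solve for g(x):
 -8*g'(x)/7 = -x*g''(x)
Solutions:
 g(x) = C1 + C2*x^(15/7)


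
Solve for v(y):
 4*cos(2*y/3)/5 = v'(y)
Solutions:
 v(y) = C1 + 6*sin(2*y/3)/5


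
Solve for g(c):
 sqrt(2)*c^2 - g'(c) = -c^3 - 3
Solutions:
 g(c) = C1 + c^4/4 + sqrt(2)*c^3/3 + 3*c


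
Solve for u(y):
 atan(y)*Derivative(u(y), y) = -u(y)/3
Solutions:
 u(y) = C1*exp(-Integral(1/atan(y), y)/3)


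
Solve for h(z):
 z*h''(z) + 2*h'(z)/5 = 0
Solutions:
 h(z) = C1 + C2*z^(3/5)


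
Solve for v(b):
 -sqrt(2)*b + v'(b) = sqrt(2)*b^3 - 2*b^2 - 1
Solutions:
 v(b) = C1 + sqrt(2)*b^4/4 - 2*b^3/3 + sqrt(2)*b^2/2 - b


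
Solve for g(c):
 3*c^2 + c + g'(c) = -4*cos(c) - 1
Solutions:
 g(c) = C1 - c^3 - c^2/2 - c - 4*sin(c)


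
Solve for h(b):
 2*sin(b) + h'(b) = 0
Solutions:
 h(b) = C1 + 2*cos(b)


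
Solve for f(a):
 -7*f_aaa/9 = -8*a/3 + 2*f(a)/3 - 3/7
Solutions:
 f(a) = C3*exp(-6^(1/3)*7^(2/3)*a/7) + 4*a + (C1*sin(2^(1/3)*3^(5/6)*7^(2/3)*a/14) + C2*cos(2^(1/3)*3^(5/6)*7^(2/3)*a/14))*exp(6^(1/3)*7^(2/3)*a/14) + 9/14


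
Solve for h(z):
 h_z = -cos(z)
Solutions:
 h(z) = C1 - sin(z)


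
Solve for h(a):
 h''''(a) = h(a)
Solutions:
 h(a) = C1*exp(-a) + C2*exp(a) + C3*sin(a) + C4*cos(a)


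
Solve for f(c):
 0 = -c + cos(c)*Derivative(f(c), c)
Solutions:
 f(c) = C1 + Integral(c/cos(c), c)


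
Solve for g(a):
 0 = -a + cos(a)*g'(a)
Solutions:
 g(a) = C1 + Integral(a/cos(a), a)


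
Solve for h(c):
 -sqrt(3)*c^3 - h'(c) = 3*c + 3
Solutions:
 h(c) = C1 - sqrt(3)*c^4/4 - 3*c^2/2 - 3*c


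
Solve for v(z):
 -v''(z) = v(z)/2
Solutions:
 v(z) = C1*sin(sqrt(2)*z/2) + C2*cos(sqrt(2)*z/2)


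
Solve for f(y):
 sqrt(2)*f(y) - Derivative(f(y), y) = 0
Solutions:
 f(y) = C1*exp(sqrt(2)*y)


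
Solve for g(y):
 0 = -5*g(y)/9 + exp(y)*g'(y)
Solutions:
 g(y) = C1*exp(-5*exp(-y)/9)


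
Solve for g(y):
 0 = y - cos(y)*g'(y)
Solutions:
 g(y) = C1 + Integral(y/cos(y), y)


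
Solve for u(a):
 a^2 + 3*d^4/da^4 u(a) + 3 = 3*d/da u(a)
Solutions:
 u(a) = C1 + C4*exp(a) + a^3/9 + a + (C2*sin(sqrt(3)*a/2) + C3*cos(sqrt(3)*a/2))*exp(-a/2)


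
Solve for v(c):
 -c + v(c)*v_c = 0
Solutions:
 v(c) = -sqrt(C1 + c^2)
 v(c) = sqrt(C1 + c^2)


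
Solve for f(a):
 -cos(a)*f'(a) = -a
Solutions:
 f(a) = C1 + Integral(a/cos(a), a)


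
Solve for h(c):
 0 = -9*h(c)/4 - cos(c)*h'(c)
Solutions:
 h(c) = C1*(sin(c) - 1)^(9/8)/(sin(c) + 1)^(9/8)


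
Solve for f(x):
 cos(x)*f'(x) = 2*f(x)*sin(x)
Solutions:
 f(x) = C1/cos(x)^2


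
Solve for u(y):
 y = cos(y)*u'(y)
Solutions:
 u(y) = C1 + Integral(y/cos(y), y)


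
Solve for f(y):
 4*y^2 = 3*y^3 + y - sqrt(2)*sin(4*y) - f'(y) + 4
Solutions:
 f(y) = C1 + 3*y^4/4 - 4*y^3/3 + y^2/2 + 4*y + sqrt(2)*cos(4*y)/4


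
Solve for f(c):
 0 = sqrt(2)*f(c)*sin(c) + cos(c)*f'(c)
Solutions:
 f(c) = C1*cos(c)^(sqrt(2))


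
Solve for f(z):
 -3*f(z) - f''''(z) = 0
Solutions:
 f(z) = (C1*sin(sqrt(2)*3^(1/4)*z/2) + C2*cos(sqrt(2)*3^(1/4)*z/2))*exp(-sqrt(2)*3^(1/4)*z/2) + (C3*sin(sqrt(2)*3^(1/4)*z/2) + C4*cos(sqrt(2)*3^(1/4)*z/2))*exp(sqrt(2)*3^(1/4)*z/2)


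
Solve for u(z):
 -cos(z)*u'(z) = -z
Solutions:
 u(z) = C1 + Integral(z/cos(z), z)


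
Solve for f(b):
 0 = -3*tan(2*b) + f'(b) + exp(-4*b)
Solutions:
 f(b) = C1 + 3*log(tan(2*b)^2 + 1)/4 + exp(-4*b)/4


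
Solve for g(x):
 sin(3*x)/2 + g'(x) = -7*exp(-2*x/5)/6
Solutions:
 g(x) = C1 + cos(3*x)/6 + 35*exp(-2*x/5)/12


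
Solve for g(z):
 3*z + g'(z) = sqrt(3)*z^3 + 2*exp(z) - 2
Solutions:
 g(z) = C1 + sqrt(3)*z^4/4 - 3*z^2/2 - 2*z + 2*exp(z)


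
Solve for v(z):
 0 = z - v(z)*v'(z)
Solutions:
 v(z) = -sqrt(C1 + z^2)
 v(z) = sqrt(C1 + z^2)


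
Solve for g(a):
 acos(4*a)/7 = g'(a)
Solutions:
 g(a) = C1 + a*acos(4*a)/7 - sqrt(1 - 16*a^2)/28


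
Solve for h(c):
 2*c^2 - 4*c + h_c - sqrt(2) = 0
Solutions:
 h(c) = C1 - 2*c^3/3 + 2*c^2 + sqrt(2)*c


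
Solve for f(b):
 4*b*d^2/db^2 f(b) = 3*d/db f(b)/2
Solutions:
 f(b) = C1 + C2*b^(11/8)


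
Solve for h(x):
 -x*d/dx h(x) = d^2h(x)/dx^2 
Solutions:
 h(x) = C1 + C2*erf(sqrt(2)*x/2)


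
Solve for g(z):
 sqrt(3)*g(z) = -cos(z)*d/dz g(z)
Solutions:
 g(z) = C1*(sin(z) - 1)^(sqrt(3)/2)/(sin(z) + 1)^(sqrt(3)/2)


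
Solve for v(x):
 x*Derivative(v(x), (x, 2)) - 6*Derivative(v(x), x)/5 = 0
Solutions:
 v(x) = C1 + C2*x^(11/5)


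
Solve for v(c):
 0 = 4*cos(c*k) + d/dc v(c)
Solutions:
 v(c) = C1 - 4*sin(c*k)/k


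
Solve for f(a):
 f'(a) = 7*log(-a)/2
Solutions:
 f(a) = C1 + 7*a*log(-a)/2 - 7*a/2


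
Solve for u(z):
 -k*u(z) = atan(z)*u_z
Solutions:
 u(z) = C1*exp(-k*Integral(1/atan(z), z))


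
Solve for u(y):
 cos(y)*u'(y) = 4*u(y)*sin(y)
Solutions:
 u(y) = C1/cos(y)^4


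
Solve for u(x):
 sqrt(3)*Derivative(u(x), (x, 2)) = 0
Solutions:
 u(x) = C1 + C2*x


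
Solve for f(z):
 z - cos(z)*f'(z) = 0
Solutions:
 f(z) = C1 + Integral(z/cos(z), z)


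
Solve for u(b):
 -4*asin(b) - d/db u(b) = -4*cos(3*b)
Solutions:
 u(b) = C1 - 4*b*asin(b) - 4*sqrt(1 - b^2) + 4*sin(3*b)/3


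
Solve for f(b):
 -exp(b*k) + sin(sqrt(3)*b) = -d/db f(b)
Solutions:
 f(b) = C1 + sqrt(3)*cos(sqrt(3)*b)/3 + exp(b*k)/k


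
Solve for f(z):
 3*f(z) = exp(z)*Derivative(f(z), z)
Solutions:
 f(z) = C1*exp(-3*exp(-z))


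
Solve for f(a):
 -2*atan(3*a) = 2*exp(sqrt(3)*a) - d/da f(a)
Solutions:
 f(a) = C1 + 2*a*atan(3*a) + 2*sqrt(3)*exp(sqrt(3)*a)/3 - log(9*a^2 + 1)/3


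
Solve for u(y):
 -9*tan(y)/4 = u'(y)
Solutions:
 u(y) = C1 + 9*log(cos(y))/4


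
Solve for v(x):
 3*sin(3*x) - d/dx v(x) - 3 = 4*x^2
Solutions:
 v(x) = C1 - 4*x^3/3 - 3*x - cos(3*x)


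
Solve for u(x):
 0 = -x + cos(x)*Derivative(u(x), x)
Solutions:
 u(x) = C1 + Integral(x/cos(x), x)


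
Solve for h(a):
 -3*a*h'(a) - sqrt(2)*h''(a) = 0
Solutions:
 h(a) = C1 + C2*erf(2^(1/4)*sqrt(3)*a/2)


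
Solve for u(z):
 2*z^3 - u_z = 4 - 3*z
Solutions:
 u(z) = C1 + z^4/2 + 3*z^2/2 - 4*z


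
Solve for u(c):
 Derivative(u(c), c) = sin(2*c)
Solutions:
 u(c) = C1 - cos(2*c)/2


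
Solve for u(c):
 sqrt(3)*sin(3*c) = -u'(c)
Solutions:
 u(c) = C1 + sqrt(3)*cos(3*c)/3


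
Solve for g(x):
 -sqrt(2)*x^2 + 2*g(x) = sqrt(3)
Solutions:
 g(x) = sqrt(2)*x^2/2 + sqrt(3)/2


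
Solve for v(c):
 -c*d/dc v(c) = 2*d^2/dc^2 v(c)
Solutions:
 v(c) = C1 + C2*erf(c/2)


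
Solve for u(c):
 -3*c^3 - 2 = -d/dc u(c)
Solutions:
 u(c) = C1 + 3*c^4/4 + 2*c


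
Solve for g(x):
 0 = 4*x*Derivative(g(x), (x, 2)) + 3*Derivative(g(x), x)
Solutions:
 g(x) = C1 + C2*x^(1/4)


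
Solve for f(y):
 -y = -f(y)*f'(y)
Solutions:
 f(y) = -sqrt(C1 + y^2)
 f(y) = sqrt(C1 + y^2)


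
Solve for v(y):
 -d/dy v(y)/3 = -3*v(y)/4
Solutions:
 v(y) = C1*exp(9*y/4)


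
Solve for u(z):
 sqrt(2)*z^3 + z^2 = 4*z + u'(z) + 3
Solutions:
 u(z) = C1 + sqrt(2)*z^4/4 + z^3/3 - 2*z^2 - 3*z


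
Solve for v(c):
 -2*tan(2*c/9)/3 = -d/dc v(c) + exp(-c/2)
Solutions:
 v(c) = C1 + 3*log(tan(2*c/9)^2 + 1)/2 - 2*exp(-c/2)


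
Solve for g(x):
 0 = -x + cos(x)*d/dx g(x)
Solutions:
 g(x) = C1 + Integral(x/cos(x), x)


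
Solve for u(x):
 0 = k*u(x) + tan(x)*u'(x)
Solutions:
 u(x) = C1*exp(-k*log(sin(x)))


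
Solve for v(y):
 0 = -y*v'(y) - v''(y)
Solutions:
 v(y) = C1 + C2*erf(sqrt(2)*y/2)


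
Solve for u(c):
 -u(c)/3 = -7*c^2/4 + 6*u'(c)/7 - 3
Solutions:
 u(c) = C1*exp(-7*c/18) + 21*c^2/4 - 27*c + 549/7


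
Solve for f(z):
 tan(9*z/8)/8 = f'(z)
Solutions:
 f(z) = C1 - log(cos(9*z/8))/9


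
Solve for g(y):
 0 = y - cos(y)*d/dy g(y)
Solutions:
 g(y) = C1 + Integral(y/cos(y), y)


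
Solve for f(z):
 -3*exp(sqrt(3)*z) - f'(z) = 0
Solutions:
 f(z) = C1 - sqrt(3)*exp(sqrt(3)*z)


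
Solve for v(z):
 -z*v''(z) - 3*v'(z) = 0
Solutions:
 v(z) = C1 + C2/z^2


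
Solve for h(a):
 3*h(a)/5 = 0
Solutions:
 h(a) = 0


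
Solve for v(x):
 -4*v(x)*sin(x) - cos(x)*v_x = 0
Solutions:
 v(x) = C1*cos(x)^4


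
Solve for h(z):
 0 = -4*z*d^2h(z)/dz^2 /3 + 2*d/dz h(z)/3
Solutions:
 h(z) = C1 + C2*z^(3/2)


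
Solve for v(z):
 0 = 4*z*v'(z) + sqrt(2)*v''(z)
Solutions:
 v(z) = C1 + C2*erf(2^(1/4)*z)


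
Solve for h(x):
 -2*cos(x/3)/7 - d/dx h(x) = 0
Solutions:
 h(x) = C1 - 6*sin(x/3)/7


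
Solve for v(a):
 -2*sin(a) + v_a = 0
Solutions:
 v(a) = C1 - 2*cos(a)


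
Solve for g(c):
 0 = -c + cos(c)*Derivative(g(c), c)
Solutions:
 g(c) = C1 + Integral(c/cos(c), c)


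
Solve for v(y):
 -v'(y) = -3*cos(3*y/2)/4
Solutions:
 v(y) = C1 + sin(3*y/2)/2


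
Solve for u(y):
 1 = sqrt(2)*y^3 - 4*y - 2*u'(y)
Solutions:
 u(y) = C1 + sqrt(2)*y^4/8 - y^2 - y/2


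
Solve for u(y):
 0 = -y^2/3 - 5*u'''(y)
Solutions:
 u(y) = C1 + C2*y + C3*y^2 - y^5/900


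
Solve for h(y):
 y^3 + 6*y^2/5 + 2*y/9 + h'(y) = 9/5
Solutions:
 h(y) = C1 - y^4/4 - 2*y^3/5 - y^2/9 + 9*y/5


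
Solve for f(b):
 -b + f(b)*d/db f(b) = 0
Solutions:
 f(b) = -sqrt(C1 + b^2)
 f(b) = sqrt(C1 + b^2)


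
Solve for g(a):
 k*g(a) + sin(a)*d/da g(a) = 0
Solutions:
 g(a) = C1*exp(k*(-log(cos(a) - 1) + log(cos(a) + 1))/2)


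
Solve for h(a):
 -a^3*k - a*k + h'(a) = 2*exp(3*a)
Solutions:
 h(a) = C1 + a^4*k/4 + a^2*k/2 + 2*exp(3*a)/3


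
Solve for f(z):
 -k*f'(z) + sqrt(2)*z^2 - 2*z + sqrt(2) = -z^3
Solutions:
 f(z) = C1 + z^4/(4*k) + sqrt(2)*z^3/(3*k) - z^2/k + sqrt(2)*z/k


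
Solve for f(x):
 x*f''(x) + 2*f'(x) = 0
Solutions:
 f(x) = C1 + C2/x


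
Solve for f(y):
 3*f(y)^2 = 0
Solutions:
 f(y) = 0


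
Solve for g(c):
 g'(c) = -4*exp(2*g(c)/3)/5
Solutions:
 g(c) = 3*log(-sqrt(-1/(C1 - 4*c))) - 3*log(2) + 3*log(30)/2
 g(c) = 3*log(-1/(C1 - 4*c))/2 - 3*log(2) + 3*log(30)/2


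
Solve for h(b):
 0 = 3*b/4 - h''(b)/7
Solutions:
 h(b) = C1 + C2*b + 7*b^3/8


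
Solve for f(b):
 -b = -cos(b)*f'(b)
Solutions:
 f(b) = C1 + Integral(b/cos(b), b)


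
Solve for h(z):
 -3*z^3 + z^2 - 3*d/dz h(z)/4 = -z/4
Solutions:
 h(z) = C1 - z^4 + 4*z^3/9 + z^2/6


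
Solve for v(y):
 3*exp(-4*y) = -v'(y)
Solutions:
 v(y) = C1 + 3*exp(-4*y)/4


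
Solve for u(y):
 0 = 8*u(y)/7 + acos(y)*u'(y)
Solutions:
 u(y) = C1*exp(-8*Integral(1/acos(y), y)/7)


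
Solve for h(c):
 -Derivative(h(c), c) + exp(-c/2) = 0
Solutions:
 h(c) = C1 - 2*exp(-c/2)


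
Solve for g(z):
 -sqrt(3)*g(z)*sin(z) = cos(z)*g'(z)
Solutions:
 g(z) = C1*cos(z)^(sqrt(3))


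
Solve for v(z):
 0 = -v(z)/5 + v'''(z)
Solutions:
 v(z) = C3*exp(5^(2/3)*z/5) + (C1*sin(sqrt(3)*5^(2/3)*z/10) + C2*cos(sqrt(3)*5^(2/3)*z/10))*exp(-5^(2/3)*z/10)


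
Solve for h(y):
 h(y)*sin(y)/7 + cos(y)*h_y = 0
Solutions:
 h(y) = C1*cos(y)^(1/7)


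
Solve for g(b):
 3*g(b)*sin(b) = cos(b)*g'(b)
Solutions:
 g(b) = C1/cos(b)^3


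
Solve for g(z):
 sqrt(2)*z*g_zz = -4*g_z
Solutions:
 g(z) = C1 + C2*z^(1 - 2*sqrt(2))


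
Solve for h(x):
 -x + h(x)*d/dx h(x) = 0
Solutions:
 h(x) = -sqrt(C1 + x^2)
 h(x) = sqrt(C1 + x^2)


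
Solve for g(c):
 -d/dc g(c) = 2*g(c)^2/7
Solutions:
 g(c) = 7/(C1 + 2*c)


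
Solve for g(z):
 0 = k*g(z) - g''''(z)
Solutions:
 g(z) = C1*exp(-k^(1/4)*z) + C2*exp(k^(1/4)*z) + C3*exp(-I*k^(1/4)*z) + C4*exp(I*k^(1/4)*z)


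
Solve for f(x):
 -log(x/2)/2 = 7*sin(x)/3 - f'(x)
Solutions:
 f(x) = C1 + x*log(x)/2 - x/2 - x*log(2)/2 - 7*cos(x)/3


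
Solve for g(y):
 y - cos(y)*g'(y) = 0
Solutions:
 g(y) = C1 + Integral(y/cos(y), y)


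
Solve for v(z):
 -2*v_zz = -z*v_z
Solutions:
 v(z) = C1 + C2*erfi(z/2)


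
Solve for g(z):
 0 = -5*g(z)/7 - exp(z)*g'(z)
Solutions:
 g(z) = C1*exp(5*exp(-z)/7)


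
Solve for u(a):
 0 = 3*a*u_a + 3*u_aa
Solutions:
 u(a) = C1 + C2*erf(sqrt(2)*a/2)


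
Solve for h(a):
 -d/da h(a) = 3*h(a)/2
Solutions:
 h(a) = C1*exp(-3*a/2)


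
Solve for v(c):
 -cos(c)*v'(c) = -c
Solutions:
 v(c) = C1 + Integral(c/cos(c), c)


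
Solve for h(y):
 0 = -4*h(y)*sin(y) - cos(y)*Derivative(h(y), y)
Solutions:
 h(y) = C1*cos(y)^4


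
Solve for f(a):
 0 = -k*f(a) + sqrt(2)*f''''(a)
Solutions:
 f(a) = C1*exp(-2^(7/8)*a*k^(1/4)/2) + C2*exp(2^(7/8)*a*k^(1/4)/2) + C3*exp(-2^(7/8)*I*a*k^(1/4)/2) + C4*exp(2^(7/8)*I*a*k^(1/4)/2)


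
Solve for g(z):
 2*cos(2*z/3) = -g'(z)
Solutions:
 g(z) = C1 - 3*sin(2*z/3)


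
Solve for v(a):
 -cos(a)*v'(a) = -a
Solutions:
 v(a) = C1 + Integral(a/cos(a), a)


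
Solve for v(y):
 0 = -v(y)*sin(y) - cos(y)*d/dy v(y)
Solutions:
 v(y) = C1*cos(y)


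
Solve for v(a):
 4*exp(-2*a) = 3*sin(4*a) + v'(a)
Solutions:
 v(a) = C1 + 3*cos(4*a)/4 - 2*exp(-2*a)


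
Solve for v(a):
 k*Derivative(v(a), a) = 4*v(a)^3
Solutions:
 v(a) = -sqrt(2)*sqrt(-k/(C1*k + 4*a))/2
 v(a) = sqrt(2)*sqrt(-k/(C1*k + 4*a))/2


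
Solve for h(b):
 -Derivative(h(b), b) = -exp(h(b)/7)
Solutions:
 h(b) = 7*log(-1/(C1 + b)) + 7*log(7)


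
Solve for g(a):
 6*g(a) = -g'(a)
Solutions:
 g(a) = C1*exp(-6*a)


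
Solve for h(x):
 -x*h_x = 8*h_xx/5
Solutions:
 h(x) = C1 + C2*erf(sqrt(5)*x/4)


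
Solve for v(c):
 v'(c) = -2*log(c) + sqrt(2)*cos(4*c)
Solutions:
 v(c) = C1 - 2*c*log(c) + 2*c + sqrt(2)*sin(4*c)/4


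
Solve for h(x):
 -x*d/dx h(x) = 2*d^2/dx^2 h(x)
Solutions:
 h(x) = C1 + C2*erf(x/2)


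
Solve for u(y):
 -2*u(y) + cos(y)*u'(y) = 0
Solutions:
 u(y) = C1*(sin(y) + 1)/(sin(y) - 1)


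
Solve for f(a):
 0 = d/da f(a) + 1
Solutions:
 f(a) = C1 - a


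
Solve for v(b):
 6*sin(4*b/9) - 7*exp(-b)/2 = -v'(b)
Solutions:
 v(b) = C1 + 27*cos(4*b/9)/2 - 7*exp(-b)/2


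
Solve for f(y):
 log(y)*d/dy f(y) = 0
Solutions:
 f(y) = C1


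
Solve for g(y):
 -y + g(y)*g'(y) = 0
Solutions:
 g(y) = -sqrt(C1 + y^2)
 g(y) = sqrt(C1 + y^2)


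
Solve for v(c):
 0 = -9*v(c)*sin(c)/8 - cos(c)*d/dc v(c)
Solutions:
 v(c) = C1*cos(c)^(9/8)


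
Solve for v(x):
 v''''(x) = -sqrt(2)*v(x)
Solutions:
 v(x) = (C1*sin(2^(5/8)*x/2) + C2*cos(2^(5/8)*x/2))*exp(-2^(5/8)*x/2) + (C3*sin(2^(5/8)*x/2) + C4*cos(2^(5/8)*x/2))*exp(2^(5/8)*x/2)


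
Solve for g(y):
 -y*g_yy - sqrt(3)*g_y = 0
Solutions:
 g(y) = C1 + C2*y^(1 - sqrt(3))


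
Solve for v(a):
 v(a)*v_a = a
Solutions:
 v(a) = -sqrt(C1 + a^2)
 v(a) = sqrt(C1 + a^2)


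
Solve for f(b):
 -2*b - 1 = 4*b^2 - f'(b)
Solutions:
 f(b) = C1 + 4*b^3/3 + b^2 + b


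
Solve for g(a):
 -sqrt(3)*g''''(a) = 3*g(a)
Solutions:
 g(a) = (C1*sin(sqrt(2)*3^(1/8)*a/2) + C2*cos(sqrt(2)*3^(1/8)*a/2))*exp(-sqrt(2)*3^(1/8)*a/2) + (C3*sin(sqrt(2)*3^(1/8)*a/2) + C4*cos(sqrt(2)*3^(1/8)*a/2))*exp(sqrt(2)*3^(1/8)*a/2)


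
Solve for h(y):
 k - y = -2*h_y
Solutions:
 h(y) = C1 - k*y/2 + y^2/4


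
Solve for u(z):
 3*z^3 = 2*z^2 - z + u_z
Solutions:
 u(z) = C1 + 3*z^4/4 - 2*z^3/3 + z^2/2


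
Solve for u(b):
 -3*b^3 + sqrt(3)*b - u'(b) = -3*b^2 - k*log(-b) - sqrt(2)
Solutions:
 u(b) = C1 - 3*b^4/4 + b^3 + sqrt(3)*b^2/2 + b*k*log(-b) + b*(-k + sqrt(2))


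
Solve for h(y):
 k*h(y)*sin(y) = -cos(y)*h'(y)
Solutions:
 h(y) = C1*exp(k*log(cos(y)))


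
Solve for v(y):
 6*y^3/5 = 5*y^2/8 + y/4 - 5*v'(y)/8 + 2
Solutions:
 v(y) = C1 - 12*y^4/25 + y^3/3 + y^2/5 + 16*y/5


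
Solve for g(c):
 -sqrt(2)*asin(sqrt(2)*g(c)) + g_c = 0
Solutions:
 Integral(1/asin(sqrt(2)*_y), (_y, g(c))) = C1 + sqrt(2)*c


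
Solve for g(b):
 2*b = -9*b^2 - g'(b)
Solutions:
 g(b) = C1 - 3*b^3 - b^2


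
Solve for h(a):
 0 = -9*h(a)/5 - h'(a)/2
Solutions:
 h(a) = C1*exp(-18*a/5)


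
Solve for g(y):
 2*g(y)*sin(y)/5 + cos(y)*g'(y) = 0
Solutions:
 g(y) = C1*cos(y)^(2/5)


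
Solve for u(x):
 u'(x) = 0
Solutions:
 u(x) = C1


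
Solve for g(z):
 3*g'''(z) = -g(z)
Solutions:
 g(z) = C3*exp(-3^(2/3)*z/3) + (C1*sin(3^(1/6)*z/2) + C2*cos(3^(1/6)*z/2))*exp(3^(2/3)*z/6)


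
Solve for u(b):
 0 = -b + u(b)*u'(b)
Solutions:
 u(b) = -sqrt(C1 + b^2)
 u(b) = sqrt(C1 + b^2)


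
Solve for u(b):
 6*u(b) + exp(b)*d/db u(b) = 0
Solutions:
 u(b) = C1*exp(6*exp(-b))


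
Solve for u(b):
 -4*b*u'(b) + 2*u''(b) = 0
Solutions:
 u(b) = C1 + C2*erfi(b)


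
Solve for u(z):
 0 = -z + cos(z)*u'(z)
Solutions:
 u(z) = C1 + Integral(z/cos(z), z)


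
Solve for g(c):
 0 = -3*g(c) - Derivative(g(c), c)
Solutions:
 g(c) = C1*exp(-3*c)


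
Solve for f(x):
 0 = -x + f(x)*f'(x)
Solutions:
 f(x) = -sqrt(C1 + x^2)
 f(x) = sqrt(C1 + x^2)


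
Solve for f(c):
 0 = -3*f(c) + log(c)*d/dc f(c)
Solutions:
 f(c) = C1*exp(3*li(c))


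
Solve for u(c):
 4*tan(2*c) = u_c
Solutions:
 u(c) = C1 - 2*log(cos(2*c))


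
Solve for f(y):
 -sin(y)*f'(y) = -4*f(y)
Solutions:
 f(y) = C1*(cos(y)^2 - 2*cos(y) + 1)/(cos(y)^2 + 2*cos(y) + 1)


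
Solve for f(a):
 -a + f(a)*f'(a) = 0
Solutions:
 f(a) = -sqrt(C1 + a^2)
 f(a) = sqrt(C1 + a^2)


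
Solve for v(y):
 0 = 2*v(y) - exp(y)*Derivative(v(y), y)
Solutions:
 v(y) = C1*exp(-2*exp(-y))


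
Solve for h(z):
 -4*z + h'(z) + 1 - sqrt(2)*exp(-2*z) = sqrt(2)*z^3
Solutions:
 h(z) = C1 + sqrt(2)*z^4/4 + 2*z^2 - z - sqrt(2)*exp(-2*z)/2


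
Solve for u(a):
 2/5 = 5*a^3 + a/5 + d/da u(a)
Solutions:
 u(a) = C1 - 5*a^4/4 - a^2/10 + 2*a/5


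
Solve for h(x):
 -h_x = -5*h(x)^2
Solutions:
 h(x) = -1/(C1 + 5*x)


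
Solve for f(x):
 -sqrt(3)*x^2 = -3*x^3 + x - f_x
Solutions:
 f(x) = C1 - 3*x^4/4 + sqrt(3)*x^3/3 + x^2/2


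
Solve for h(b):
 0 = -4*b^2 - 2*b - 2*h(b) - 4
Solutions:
 h(b) = -2*b^2 - b - 2


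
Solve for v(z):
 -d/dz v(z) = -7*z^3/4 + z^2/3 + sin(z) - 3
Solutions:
 v(z) = C1 + 7*z^4/16 - z^3/9 + 3*z + cos(z)


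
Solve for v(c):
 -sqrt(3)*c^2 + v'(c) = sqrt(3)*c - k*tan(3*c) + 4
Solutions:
 v(c) = C1 + sqrt(3)*c^3/3 + sqrt(3)*c^2/2 + 4*c + k*log(cos(3*c))/3


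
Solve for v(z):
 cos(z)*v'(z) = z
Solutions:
 v(z) = C1 + Integral(z/cos(z), z)


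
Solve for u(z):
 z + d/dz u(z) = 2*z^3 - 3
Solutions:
 u(z) = C1 + z^4/2 - z^2/2 - 3*z


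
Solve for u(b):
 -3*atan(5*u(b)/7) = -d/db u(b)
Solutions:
 Integral(1/atan(5*_y/7), (_y, u(b))) = C1 + 3*b


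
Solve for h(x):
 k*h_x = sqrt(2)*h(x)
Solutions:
 h(x) = C1*exp(sqrt(2)*x/k)


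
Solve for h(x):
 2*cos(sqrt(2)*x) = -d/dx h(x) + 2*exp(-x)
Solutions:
 h(x) = C1 - sqrt(2)*sin(sqrt(2)*x) - 2*exp(-x)


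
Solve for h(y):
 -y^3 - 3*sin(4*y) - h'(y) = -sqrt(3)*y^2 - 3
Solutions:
 h(y) = C1 - y^4/4 + sqrt(3)*y^3/3 + 3*y + 3*cos(4*y)/4


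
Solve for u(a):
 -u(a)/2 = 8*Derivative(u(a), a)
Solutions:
 u(a) = C1*exp(-a/16)


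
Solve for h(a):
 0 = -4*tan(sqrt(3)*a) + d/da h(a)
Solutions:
 h(a) = C1 - 4*sqrt(3)*log(cos(sqrt(3)*a))/3


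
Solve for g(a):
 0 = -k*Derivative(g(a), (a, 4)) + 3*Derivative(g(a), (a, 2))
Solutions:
 g(a) = C1 + C2*a + C3*exp(-sqrt(3)*a*sqrt(1/k)) + C4*exp(sqrt(3)*a*sqrt(1/k))
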